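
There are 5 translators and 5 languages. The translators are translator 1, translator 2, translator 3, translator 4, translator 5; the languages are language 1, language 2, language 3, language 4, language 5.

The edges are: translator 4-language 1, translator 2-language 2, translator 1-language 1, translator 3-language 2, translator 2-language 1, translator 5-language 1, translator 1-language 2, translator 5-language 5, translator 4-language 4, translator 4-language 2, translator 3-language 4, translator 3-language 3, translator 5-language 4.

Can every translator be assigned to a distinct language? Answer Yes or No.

Yes

A valid assignment of size 5: translator 1-language 1, translator 2-language 2, translator 3-language 3, translator 4-language 4, translator 5-language 5.
Every translator is matched, so this is a perfect matching.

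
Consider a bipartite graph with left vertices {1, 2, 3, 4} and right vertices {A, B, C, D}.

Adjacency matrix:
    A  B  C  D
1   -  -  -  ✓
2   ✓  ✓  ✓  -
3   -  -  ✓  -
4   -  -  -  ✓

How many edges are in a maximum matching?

3

For example, pair 1→D, 2→B, 3→C.
The set {1, 4} has only 1 neighbour ({D}), so by Hall's theorem at most 3 of the 4 left vertices can be matched.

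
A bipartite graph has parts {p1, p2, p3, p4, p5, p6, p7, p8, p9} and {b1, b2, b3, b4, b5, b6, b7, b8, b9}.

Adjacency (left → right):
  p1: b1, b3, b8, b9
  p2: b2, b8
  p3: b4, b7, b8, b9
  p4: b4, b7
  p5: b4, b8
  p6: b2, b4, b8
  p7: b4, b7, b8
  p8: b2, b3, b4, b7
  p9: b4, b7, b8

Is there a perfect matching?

No

The set {p2, p4, p5, p6, p7, p9} has only 4 neighbours ({b2, b4, b7, b8}), so by Hall's theorem at most 7 of the 9 left vertices can be matched.
Hence no matching covers every left vertex.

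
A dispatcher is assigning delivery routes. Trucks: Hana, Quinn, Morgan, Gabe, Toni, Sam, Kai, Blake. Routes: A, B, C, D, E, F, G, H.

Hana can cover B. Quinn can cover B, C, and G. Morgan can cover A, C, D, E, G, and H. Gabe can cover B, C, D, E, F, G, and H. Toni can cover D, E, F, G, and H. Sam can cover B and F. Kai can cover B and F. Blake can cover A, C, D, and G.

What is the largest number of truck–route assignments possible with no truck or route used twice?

7

A valid assignment of size 7: Hana–B, Quinn–C, Morgan–A, Gabe–H, Toni–E, Sam–F, Blake–G.
The set {Hana, Sam, Kai} has only 2 neighbours ({B, F}), so by Hall's theorem at most 7 of the 8 trucks can be matched.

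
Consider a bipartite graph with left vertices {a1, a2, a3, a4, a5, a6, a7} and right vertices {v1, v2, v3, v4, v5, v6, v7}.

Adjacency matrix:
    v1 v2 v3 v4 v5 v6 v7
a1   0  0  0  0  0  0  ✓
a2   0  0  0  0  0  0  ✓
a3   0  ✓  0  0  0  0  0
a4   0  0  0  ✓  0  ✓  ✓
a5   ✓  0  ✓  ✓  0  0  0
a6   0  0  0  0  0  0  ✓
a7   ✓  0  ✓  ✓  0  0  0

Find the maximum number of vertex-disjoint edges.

5

A valid assignment of size 5: a1–v7, a3–v2, a4–v6, a5–v4, a7–v1.
The set {a1, a2, a6} has only 1 neighbour ({v7}), so by Hall's theorem at most 5 of the 7 left vertices can be matched.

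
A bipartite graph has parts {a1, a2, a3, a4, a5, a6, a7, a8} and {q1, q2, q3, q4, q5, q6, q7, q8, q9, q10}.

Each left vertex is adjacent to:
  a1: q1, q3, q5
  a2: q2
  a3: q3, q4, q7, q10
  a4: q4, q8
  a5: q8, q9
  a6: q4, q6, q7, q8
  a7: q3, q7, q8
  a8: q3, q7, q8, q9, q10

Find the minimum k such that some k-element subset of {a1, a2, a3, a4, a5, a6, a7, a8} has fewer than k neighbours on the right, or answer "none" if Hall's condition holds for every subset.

A matching saturating every left vertex exists, for instance a1→q5, a2→q2, a3→q10, a4→q4, a5→q8, a6→q6, a7→q7, a8→q9.
By Hall's marriage theorem, this means |N(S)| ≥ |S| for every subset S, so no violating subset exists.

none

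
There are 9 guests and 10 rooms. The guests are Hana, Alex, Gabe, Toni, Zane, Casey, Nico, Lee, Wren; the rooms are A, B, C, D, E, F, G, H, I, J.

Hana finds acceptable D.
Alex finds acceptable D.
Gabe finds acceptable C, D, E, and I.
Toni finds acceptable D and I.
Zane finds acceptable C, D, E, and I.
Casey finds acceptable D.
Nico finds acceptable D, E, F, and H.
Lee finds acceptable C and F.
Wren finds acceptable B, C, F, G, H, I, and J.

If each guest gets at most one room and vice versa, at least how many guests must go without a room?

One maximum matching: Hana→D, Gabe→C, Toni→I, Zane→E, Nico→H, Lee→F, Wren→J.
The set {Hana, Alex, Casey} has only 1 neighbour ({D}), so by Hall's theorem at most 7 of the 9 guests can be matched.
That matches 7 of the 9, leaving 2 unmatched; no matching can do better.

2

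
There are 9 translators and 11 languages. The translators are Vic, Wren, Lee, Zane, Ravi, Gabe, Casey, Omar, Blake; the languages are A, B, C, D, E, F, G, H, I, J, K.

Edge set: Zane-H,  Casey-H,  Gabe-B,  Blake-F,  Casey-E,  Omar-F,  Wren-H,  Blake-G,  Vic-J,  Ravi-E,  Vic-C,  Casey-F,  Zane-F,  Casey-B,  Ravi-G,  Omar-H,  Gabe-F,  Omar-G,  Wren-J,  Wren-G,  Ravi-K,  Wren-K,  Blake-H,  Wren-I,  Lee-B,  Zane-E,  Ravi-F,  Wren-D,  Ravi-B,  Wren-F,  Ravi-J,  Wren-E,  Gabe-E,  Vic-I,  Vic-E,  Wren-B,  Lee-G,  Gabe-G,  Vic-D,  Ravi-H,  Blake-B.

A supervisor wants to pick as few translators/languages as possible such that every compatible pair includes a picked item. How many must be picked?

A maximum matching has 8 edges (e.g. Vic–D, Wren–J, Lee–G, Zane–E, Ravi–K, Gabe–B, Casey–H, Omar–F).
By König's theorem the minimum vertex cover has the same size. One such cover is {Vic, Wren, Ravi, B, E, F, G, H}.

8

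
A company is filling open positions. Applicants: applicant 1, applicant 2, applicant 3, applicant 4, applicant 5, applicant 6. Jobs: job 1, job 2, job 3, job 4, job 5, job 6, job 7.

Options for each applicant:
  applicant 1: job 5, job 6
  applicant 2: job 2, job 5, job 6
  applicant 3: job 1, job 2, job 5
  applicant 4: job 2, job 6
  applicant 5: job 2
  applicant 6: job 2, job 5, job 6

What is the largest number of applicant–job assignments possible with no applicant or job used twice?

A valid assignment of size 4: applicant 1–job 5, applicant 2–job 6, applicant 3–job 1, applicant 4–job 2.
The set {applicant 1, applicant 2, applicant 4, applicant 5, applicant 6} has only 3 neighbours ({job 2, job 5, job 6}), so by Hall's theorem at most 4 of the 6 applicants can be matched.

4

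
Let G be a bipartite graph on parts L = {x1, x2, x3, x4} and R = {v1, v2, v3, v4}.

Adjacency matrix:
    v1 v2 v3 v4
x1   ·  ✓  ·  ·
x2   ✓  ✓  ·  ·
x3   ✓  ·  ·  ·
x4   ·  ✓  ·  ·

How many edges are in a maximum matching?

2

For example, pair x1-v2, x2-v1.
The set {x1, x2, x3, x4} has only 2 neighbours ({v1, v2}), so by Hall's theorem at most 2 of the 4 left vertices can be matched.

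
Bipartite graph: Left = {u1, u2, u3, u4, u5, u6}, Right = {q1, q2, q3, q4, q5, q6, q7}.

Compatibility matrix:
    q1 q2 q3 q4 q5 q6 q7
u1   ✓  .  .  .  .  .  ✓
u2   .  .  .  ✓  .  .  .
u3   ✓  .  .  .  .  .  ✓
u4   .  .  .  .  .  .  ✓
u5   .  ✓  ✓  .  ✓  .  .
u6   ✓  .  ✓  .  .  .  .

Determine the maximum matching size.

5

One maximum matching: u1→q1, u2→q4, u3→q7, u5→q2, u6→q3.
The set {u1, u3, u4} has only 2 neighbours ({q1, q7}), so by Hall's theorem at most 5 of the 6 left vertices can be matched.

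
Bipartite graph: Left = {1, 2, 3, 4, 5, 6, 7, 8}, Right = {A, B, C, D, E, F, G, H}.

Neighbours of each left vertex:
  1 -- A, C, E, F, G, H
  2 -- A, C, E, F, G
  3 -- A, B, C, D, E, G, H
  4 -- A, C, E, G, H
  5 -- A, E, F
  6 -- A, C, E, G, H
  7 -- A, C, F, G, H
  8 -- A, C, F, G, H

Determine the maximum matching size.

A valid assignment of size 7: 1–C, 2–E, 3–B, 4–H, 5–F, 6–A, 7–G.
The set {1, 2, 4, 5, 6, 7, 8} has only 6 neighbours ({A, C, E, F, G, H}), so by Hall's theorem at most 7 of the 8 left vertices can be matched.

7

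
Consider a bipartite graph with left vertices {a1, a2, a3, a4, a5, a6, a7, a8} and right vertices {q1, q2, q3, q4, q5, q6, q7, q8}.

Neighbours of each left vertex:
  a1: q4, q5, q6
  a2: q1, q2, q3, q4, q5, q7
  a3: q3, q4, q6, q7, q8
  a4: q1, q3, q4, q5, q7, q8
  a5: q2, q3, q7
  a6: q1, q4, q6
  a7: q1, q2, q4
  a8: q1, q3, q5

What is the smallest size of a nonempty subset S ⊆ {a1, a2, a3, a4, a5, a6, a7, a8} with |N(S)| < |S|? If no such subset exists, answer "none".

A matching saturating every left vertex exists, for instance a1→q6, a2→q3, a3→q4, a4→q8, a5→q7, a6→q1, a7→q2, a8→q5.
By Hall's marriage theorem, this means |N(S)| ≥ |S| for every subset S, so no violating subset exists.

none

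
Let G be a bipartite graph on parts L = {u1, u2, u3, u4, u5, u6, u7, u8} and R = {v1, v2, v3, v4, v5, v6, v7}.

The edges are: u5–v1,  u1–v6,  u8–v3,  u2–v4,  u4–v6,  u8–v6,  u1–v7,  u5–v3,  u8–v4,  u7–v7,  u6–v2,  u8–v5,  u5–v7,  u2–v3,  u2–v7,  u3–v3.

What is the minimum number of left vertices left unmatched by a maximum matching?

1

A valid assignment of size 7: u1–v7, u2–v4, u3–v3, u4–v6, u5–v1, u6–v2, u8–v5.
The set {u1, u4, u7} has only 2 neighbours ({v6, v7}), so by Hall's theorem at most 7 of the 8 left vertices can be matched.
That matches 7 of the 8, leaving 1 unmatched; no matching can do better.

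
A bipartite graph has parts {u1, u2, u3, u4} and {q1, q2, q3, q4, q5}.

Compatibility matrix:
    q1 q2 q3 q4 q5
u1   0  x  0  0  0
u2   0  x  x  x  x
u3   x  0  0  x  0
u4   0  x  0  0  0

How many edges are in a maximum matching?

One maximum matching: u1→q2, u2→q5, u3→q4.
The set {u1, u4} has only 1 neighbour ({q2}), so by Hall's theorem at most 3 of the 4 left vertices can be matched.

3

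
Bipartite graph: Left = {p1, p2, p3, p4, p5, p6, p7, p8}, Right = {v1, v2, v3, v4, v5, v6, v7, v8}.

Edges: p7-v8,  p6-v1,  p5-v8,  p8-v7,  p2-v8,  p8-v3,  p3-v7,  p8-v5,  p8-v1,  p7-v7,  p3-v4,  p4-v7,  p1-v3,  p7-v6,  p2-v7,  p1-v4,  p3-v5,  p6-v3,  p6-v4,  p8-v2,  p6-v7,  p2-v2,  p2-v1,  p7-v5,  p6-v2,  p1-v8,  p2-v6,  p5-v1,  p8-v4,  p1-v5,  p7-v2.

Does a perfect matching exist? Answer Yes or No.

Yes

For example, pair p1→v4, p2→v1, p3→v5, p4→v7, p5→v8, p6→v2, p7→v6, p8→v3.
Every left vertex is matched, so this is a perfect matching.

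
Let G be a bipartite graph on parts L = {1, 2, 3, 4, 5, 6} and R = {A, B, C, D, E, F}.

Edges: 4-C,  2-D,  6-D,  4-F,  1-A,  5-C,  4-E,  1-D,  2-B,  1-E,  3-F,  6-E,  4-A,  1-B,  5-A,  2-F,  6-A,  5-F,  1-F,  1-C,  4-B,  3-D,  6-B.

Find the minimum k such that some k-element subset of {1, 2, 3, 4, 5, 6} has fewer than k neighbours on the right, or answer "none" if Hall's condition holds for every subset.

A matching saturating every left vertex exists, for instance 1→E, 2→F, 3→D, 4→A, 5→C, 6→B.
By Hall's marriage theorem, this means |N(S)| ≥ |S| for every subset S, so no violating subset exists.

none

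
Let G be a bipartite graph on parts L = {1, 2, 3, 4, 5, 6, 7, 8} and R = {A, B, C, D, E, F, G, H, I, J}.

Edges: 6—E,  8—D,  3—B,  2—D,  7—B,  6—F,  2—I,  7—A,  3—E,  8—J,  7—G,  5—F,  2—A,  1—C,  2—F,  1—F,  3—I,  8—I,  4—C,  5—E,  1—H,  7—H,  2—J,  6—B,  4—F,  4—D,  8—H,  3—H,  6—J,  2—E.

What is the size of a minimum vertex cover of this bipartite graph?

8

A maximum matching has 8 edges (e.g. 1–C, 2–A, 3–H, 4–D, 5–F, 6–E, 7–B, 8–J).
By König's theorem the minimum vertex cover has the same size. One such cover is {1, 2, 3, 4, 5, 6, 7, 8}.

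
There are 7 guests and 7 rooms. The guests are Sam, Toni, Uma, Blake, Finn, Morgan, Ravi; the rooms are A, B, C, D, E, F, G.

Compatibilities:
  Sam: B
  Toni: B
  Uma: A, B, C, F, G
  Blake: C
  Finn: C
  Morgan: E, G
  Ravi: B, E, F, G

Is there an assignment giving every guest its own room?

No

The set {Sam, Toni, Blake, Finn} has only 2 neighbours ({B, C}), so by Hall's theorem at most 5 of the 7 guests can be matched.
Hence no matching covers every guest.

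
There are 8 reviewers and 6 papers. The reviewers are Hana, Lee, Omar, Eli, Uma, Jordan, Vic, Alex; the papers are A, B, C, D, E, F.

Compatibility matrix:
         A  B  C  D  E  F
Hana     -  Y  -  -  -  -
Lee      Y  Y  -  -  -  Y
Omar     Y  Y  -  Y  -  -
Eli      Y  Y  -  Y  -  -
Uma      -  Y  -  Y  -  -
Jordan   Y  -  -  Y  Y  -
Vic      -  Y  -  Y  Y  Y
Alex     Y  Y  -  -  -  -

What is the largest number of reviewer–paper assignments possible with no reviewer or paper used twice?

A valid assignment of size 5: Hana→B, Lee→F, Omar→A, Eli→D, Jordan→E.
The set {Hana, Lee, Omar, Eli, Uma, Jordan, Vic, Alex} has only 5 neighbours ({A, B, D, E, F}), so by Hall's theorem at most 5 of the 8 reviewers can be matched.

5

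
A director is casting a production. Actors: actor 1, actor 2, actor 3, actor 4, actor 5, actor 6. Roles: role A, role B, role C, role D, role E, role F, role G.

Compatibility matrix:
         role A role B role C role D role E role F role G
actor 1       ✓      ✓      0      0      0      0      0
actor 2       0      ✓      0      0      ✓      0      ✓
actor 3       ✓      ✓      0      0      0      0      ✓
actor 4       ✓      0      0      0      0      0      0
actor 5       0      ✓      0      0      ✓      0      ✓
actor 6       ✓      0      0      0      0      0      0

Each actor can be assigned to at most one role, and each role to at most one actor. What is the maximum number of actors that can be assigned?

One maximum matching: actor 1–role B, actor 2–role E, actor 3–role G, actor 4–role A.
The set {actor 1, actor 2, actor 3, actor 4, actor 5, actor 6} has only 4 neighbours ({role A, role B, role E, role G}), so by Hall's theorem at most 4 of the 6 actors can be matched.

4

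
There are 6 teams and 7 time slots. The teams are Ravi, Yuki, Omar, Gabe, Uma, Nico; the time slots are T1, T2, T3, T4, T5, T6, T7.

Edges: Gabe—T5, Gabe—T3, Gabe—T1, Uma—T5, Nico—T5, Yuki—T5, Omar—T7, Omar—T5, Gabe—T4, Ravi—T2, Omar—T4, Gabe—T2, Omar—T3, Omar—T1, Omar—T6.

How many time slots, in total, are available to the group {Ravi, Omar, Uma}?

7

The union of neighbours of {Ravi, Omar, Uma} is {T1, T2, T3, T4, T5, T6, T7}, which has 7 elements.
Since |N(S)| = 7 ≥ |S| = 3, Hall's condition holds for this subset.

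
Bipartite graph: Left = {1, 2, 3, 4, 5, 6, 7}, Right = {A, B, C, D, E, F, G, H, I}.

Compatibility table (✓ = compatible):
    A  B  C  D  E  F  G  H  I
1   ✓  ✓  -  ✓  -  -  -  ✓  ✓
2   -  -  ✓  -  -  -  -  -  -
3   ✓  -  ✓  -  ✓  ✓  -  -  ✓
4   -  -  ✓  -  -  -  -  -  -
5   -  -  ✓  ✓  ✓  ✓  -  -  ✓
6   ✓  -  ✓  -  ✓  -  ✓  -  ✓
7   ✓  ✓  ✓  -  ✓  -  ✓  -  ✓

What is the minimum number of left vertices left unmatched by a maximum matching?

1

A valid assignment of size 6: 1-H, 2-C, 3-E, 5-F, 6-A, 7-G.
The set {2, 4} has only 1 neighbour ({C}), so by Hall's theorem at most 6 of the 7 left vertices can be matched.
That matches 6 of the 7, leaving 1 unmatched; no matching can do better.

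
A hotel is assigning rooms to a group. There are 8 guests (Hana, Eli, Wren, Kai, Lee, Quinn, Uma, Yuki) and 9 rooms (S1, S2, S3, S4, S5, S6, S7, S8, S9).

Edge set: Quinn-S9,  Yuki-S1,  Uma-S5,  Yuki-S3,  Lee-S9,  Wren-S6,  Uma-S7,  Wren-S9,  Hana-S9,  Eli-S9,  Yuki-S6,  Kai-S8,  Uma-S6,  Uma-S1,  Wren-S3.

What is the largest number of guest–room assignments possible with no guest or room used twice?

5

A valid assignment of size 5: Hana-S9, Wren-S3, Kai-S8, Uma-S7, Yuki-S6.
The set {Hana, Eli, Lee, Quinn} has only 1 neighbour ({S9}), so by Hall's theorem at most 5 of the 8 guests can be matched.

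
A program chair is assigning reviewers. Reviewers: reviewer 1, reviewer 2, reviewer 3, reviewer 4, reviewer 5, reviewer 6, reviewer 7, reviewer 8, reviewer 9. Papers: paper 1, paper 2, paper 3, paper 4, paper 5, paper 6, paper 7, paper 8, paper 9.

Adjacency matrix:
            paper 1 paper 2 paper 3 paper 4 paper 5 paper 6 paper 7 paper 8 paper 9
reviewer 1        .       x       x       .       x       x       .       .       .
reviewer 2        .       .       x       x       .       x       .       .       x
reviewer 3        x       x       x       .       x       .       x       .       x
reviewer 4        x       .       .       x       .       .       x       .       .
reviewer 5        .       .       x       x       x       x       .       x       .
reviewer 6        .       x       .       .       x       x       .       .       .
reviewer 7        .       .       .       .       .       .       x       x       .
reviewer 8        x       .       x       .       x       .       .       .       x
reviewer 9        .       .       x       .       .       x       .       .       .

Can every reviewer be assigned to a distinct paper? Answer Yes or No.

Yes

One maximum matching: reviewer 1–paper 3, reviewer 2–paper 9, reviewer 3–paper 5, reviewer 4–paper 7, reviewer 5–paper 4, reviewer 6–paper 2, reviewer 7–paper 8, reviewer 8–paper 1, reviewer 9–paper 6.
Every reviewer is matched, so this is a perfect matching.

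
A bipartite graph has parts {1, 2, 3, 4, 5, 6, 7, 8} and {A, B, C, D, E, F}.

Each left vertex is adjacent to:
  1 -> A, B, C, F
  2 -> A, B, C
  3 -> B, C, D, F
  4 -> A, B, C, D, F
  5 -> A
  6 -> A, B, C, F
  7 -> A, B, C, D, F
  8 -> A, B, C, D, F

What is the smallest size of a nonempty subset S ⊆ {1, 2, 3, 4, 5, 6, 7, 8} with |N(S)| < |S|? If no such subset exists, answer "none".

6

Take S = {1, 2, 3, 4, 5, 6}. Its neighbourhood is {A, B, C, D, F}, so |N(S)| = 5 < |S| = 6.
Every subset of size less than 6 has at least as many neighbours as members, so 6 is the minimum.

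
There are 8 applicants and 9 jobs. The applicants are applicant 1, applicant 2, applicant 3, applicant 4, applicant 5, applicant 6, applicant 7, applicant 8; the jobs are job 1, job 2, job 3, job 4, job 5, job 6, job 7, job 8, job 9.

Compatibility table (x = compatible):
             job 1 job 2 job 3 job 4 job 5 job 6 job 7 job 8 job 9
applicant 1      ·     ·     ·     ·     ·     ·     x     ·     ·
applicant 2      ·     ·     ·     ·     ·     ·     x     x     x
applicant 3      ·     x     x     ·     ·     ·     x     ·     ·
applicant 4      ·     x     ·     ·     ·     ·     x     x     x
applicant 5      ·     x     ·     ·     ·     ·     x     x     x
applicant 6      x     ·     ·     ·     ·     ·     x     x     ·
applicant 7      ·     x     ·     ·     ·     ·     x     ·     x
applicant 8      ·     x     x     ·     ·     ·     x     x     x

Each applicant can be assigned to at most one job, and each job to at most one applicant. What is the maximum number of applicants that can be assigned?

A valid assignment of size 6: applicant 1→job 7, applicant 2→job 8, applicant 3→job 3, applicant 4→job 2, applicant 5→job 9, applicant 6→job 1.
The set {applicant 1, applicant 2, applicant 3, applicant 4, applicant 5, applicant 7, applicant 8} has only 5 neighbours ({job 2, job 3, job 7, job 8, job 9}), so by Hall's theorem at most 6 of the 8 applicants can be matched.

6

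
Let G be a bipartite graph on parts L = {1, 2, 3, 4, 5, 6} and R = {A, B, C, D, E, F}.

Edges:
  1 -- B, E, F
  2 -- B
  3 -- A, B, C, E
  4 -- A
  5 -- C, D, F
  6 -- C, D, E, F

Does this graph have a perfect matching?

One maximum matching: 1–F, 2–B, 3–C, 4–A, 5–D, 6–E.
All 6 left vertices are covered.

Yes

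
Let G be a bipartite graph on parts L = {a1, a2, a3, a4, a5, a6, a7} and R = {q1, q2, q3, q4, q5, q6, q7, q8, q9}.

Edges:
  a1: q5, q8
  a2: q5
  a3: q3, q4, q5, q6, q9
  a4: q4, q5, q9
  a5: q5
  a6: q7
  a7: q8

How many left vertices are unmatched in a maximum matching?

For example, pair a1-q8, a2-q5, a3-q6, a4-q9, a6-q7.
The set {a1, a2, a5, a7} has only 2 neighbours ({q5, q8}), so by Hall's theorem at most 5 of the 7 left vertices can be matched.
That matches 5 of the 7, leaving 2 unmatched; no matching can do better.

2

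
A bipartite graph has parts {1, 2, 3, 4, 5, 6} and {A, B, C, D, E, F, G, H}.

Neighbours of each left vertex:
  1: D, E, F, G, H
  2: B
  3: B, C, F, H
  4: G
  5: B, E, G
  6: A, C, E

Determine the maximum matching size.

6

A valid assignment of size 6: 1–H, 2–B, 3–F, 4–G, 5–E, 6–C.
This saturates every left vertex, so 6 is the maximum.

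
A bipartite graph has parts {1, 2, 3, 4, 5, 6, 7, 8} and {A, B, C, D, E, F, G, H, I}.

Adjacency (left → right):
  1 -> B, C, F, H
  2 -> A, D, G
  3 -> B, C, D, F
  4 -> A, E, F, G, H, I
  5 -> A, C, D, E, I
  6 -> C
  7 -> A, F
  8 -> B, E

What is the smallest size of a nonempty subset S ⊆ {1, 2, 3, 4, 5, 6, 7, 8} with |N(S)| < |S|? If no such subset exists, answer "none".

none

A matching saturating every left vertex exists, for instance 1→F, 2→G, 3→D, 4→E, 5→I, 6→C, 7→A, 8→B.
By Hall's marriage theorem, this means |N(S)| ≥ |S| for every subset S, so no violating subset exists.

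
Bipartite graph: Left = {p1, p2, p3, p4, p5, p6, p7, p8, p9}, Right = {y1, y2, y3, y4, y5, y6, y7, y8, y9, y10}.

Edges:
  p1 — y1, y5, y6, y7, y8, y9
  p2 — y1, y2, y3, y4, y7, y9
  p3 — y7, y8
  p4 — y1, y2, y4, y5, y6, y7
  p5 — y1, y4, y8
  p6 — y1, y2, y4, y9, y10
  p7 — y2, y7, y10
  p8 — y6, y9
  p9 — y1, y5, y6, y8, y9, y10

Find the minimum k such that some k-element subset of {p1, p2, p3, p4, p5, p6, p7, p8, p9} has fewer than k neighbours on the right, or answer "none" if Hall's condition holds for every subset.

none

A matching saturating every left vertex exists, for instance p1→y7, p2→y3, p3→y8, p4→y2, p5→y1, p6→y4, p7→y10, p8→y9, p9→y6.
By Hall's marriage theorem, this means |N(S)| ≥ |S| for every subset S, so no violating subset exists.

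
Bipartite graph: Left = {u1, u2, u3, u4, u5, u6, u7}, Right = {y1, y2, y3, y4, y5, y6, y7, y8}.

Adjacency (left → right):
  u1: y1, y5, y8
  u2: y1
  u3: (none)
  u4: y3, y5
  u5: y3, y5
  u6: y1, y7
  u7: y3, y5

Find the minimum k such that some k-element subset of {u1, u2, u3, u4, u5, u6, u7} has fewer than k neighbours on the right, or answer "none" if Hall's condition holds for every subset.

Take S = {u3}. Its neighbourhood is {}, so |N(S)| = 0 < |S| = 1.

1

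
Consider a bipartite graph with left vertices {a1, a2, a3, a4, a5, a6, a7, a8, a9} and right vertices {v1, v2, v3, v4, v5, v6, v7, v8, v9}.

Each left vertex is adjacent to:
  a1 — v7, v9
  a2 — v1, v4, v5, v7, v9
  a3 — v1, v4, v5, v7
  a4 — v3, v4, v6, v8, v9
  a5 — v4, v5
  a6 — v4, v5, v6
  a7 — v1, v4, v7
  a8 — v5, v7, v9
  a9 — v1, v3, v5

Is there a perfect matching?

No

The set {a1, a2, a3, a5, a7, a8} has only 5 neighbours ({v1, v4, v5, v7, v9}), so by Hall's theorem at most 8 of the 9 left vertices can be matched.
Hence no matching covers every left vertex.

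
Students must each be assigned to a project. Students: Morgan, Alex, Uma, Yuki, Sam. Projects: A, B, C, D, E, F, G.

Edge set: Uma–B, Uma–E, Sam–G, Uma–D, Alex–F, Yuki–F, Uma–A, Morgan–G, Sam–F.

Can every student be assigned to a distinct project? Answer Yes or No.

No

The set {Morgan, Alex, Yuki, Sam} has only 2 neighbours ({F, G}), so by Hall's theorem at most 3 of the 5 students can be matched.
Hence no matching covers every student.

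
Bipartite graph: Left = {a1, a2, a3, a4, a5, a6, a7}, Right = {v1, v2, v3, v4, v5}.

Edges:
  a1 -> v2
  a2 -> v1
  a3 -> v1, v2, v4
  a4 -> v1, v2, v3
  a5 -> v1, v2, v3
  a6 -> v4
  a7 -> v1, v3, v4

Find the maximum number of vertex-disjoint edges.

A valid assignment of size 4: a1-v2, a2-v1, a3-v4, a4-v3.
The set {a1, a2, a3, a4, a5, a6, a7} has only 4 neighbours ({v1, v2, v3, v4}), so by Hall's theorem at most 4 of the 7 left vertices can be matched.

4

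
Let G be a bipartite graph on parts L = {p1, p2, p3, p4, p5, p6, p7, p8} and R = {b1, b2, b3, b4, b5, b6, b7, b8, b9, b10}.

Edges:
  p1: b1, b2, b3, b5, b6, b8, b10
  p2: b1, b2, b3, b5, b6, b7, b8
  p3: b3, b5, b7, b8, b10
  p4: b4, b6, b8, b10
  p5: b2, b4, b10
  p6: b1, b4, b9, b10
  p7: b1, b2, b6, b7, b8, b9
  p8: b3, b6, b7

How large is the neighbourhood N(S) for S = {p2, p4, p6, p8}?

10

The union of neighbours of {p2, p4, p6, p8} is {b1, b2, b3, b4, b5, b6, b7, b8, b9, b10}, which has 10 elements.
Since |N(S)| = 10 ≥ |S| = 4, Hall's condition holds for this subset.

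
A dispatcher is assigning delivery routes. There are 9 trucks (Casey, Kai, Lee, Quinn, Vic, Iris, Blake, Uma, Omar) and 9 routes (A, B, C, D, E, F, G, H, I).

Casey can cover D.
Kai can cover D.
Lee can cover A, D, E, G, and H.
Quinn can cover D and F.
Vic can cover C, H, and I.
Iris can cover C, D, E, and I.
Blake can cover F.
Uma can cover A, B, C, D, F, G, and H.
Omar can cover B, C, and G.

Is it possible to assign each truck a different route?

No

The set {Casey, Kai, Quinn, Blake} has only 2 neighbours ({D, F}), so by Hall's theorem at most 7 of the 9 trucks can be matched.
Hence no matching covers every truck.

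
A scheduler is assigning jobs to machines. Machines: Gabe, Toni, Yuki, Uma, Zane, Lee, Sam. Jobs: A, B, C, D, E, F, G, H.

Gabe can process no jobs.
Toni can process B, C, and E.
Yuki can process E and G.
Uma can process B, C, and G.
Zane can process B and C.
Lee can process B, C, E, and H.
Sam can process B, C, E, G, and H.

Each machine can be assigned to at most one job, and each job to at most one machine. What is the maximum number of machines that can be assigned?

A valid assignment of size 5: Toni→E, Yuki→G, Uma→C, Zane→B, Lee→H.
The set {Gabe, Toni, Yuki, Uma, Zane, Lee, Sam} has only 5 neighbours ({B, C, E, G, H}), so by Hall's theorem at most 5 of the 7 machines can be matched.

5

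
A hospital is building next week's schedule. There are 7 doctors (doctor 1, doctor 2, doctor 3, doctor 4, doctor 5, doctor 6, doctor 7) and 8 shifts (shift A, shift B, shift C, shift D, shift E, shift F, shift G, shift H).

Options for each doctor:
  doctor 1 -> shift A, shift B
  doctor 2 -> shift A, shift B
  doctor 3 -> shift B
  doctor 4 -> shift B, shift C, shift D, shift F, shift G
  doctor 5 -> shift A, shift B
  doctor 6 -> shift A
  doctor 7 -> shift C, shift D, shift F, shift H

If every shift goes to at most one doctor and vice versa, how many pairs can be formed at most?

4

A valid assignment of size 4: doctor 1–shift B, doctor 2–shift A, doctor 4–shift G, doctor 7–shift F.
The set {doctor 1, doctor 2, doctor 3, doctor 5, doctor 6} has only 2 neighbours ({shift A, shift B}), so by Hall's theorem at most 4 of the 7 doctors can be matched.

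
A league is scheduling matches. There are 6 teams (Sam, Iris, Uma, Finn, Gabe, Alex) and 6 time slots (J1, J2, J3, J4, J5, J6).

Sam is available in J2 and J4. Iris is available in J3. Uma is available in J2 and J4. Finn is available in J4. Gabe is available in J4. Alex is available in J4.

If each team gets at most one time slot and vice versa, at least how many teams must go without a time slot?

A valid assignment of size 3: Sam→J4, Iris→J3, Uma→J2.
The set {Sam, Uma, Finn, Gabe, Alex} has only 2 neighbours ({J2, J4}), so by Hall's theorem at most 3 of the 6 teams can be matched.
That matches 3 of the 6, leaving 3 unmatched; no matching can do better.

3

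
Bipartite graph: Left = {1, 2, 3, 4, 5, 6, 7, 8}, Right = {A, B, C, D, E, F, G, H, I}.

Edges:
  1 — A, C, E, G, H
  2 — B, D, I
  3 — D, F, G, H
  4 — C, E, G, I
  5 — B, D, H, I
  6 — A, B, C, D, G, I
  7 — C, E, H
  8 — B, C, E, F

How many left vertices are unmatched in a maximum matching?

A valid assignment of size 8: 1→A, 2→I, 3→F, 4→C, 5→D, 6→G, 7→E, 8→B.
This saturates every left vertex, so 8 is the maximum.
That matches 8 of the 8, leaving 0 unmatched; no matching can do better.

0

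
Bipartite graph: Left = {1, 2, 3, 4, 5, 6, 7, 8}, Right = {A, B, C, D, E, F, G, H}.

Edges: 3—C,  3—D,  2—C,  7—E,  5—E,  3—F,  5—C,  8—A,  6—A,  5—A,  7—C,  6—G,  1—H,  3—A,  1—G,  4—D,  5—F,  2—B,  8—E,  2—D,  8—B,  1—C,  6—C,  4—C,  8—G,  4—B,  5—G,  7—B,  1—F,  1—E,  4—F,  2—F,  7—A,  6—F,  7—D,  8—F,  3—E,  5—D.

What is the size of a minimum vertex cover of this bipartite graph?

8

A maximum matching has 8 edges (e.g. 1–H, 2–D, 3–E, 4–B, 5–F, 6–C, 7–A, 8–G).
By König's theorem the minimum vertex cover has the same size. One such cover is {1, 2, 3, 4, 5, 6, 7, 8}.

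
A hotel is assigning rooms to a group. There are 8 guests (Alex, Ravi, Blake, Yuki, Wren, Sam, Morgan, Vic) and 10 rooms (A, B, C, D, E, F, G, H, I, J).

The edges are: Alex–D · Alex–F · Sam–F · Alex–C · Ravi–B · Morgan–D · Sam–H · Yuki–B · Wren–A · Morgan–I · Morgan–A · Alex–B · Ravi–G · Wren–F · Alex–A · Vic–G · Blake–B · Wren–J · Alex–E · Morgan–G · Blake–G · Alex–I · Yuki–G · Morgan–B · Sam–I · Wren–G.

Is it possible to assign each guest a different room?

No

The set {Ravi, Blake, Yuki, Vic} has only 2 neighbours ({B, G}), so by Hall's theorem at most 6 of the 8 guests can be matched.
Hence no matching covers every guest.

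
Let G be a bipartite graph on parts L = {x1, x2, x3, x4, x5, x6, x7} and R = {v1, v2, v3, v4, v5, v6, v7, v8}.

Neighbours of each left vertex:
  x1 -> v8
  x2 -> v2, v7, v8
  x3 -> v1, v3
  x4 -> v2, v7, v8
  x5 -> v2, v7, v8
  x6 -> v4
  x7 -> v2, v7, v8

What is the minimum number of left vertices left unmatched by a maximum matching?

2

A valid assignment of size 5: x1-v8, x2-v7, x3-v1, x4-v2, x6-v4.
The set {x1, x2, x4, x5, x7} has only 3 neighbours ({v2, v7, v8}), so by Hall's theorem at most 5 of the 7 left vertices can be matched.
That matches 5 of the 7, leaving 2 unmatched; no matching can do better.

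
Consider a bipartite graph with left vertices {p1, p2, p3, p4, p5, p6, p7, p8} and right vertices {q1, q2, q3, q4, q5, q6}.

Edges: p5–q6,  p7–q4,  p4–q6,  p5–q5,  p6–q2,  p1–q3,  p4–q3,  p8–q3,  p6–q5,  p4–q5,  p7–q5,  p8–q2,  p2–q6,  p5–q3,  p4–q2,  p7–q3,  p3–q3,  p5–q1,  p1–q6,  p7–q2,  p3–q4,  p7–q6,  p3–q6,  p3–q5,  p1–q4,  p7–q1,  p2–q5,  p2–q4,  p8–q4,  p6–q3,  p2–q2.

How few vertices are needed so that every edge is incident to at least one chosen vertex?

A maximum matching has 6 edges (e.g. p1–q3, p2–q5, p3–q4, p4–q6, p5–q1, p6–q2).
By König's theorem the minimum vertex cover has the same size. One such cover is {q1, q2, q3, q4, q5, q6}.

6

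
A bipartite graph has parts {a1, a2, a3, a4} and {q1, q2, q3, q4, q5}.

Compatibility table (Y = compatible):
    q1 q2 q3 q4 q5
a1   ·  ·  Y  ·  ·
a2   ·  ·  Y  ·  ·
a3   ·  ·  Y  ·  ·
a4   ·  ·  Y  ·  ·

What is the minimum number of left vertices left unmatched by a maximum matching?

3

One maximum matching: a1-q3.
The set {a1, a2, a3, a4} has only 1 neighbour ({q3}), so by Hall's theorem at most 1 of the 4 left vertices can be matched.
That matches 1 of the 4, leaving 3 unmatched; no matching can do better.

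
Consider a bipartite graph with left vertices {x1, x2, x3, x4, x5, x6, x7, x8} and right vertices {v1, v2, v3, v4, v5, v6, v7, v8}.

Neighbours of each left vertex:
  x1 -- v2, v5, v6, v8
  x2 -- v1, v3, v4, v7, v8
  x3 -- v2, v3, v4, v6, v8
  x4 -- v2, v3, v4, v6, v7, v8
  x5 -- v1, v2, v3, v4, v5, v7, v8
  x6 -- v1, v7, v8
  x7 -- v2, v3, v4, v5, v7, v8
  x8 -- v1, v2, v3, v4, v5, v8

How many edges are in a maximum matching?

For example, pair x1–v5, x2–v1, x3–v6, x4–v4, x5–v2, x6–v7, x7–v3, x8–v8.
This saturates every left vertex, so 8 is the maximum.

8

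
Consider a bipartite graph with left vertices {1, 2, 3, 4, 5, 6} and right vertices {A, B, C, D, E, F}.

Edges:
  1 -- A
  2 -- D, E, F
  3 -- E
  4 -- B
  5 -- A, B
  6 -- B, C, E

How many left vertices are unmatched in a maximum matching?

For example, pair 1→A, 2→D, 3→E, 4→B, 6→C.
The set {1, 4, 5} has only 2 neighbours ({A, B}), so by Hall's theorem at most 5 of the 6 left vertices can be matched.
That matches 5 of the 6, leaving 1 unmatched; no matching can do better.

1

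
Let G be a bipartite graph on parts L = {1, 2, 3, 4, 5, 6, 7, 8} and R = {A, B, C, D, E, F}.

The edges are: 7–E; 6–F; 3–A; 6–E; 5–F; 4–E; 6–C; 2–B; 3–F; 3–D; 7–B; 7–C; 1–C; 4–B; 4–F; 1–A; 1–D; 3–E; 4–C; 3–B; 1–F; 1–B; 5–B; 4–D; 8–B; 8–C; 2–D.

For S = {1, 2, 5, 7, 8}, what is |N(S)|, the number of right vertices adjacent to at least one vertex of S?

6

The union of neighbours of {1, 2, 5, 7, 8} is {A, B, C, D, E, F}, which has 6 elements.
Since |N(S)| = 6 ≥ |S| = 5, Hall's condition holds for this subset.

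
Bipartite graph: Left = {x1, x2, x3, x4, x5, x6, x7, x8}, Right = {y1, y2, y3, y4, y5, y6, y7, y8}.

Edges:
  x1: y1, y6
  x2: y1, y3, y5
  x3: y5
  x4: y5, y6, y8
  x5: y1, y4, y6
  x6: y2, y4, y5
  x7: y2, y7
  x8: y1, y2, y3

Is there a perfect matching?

Yes

A valid assignment of size 8: x1-y6, x2-y1, x3-y5, x4-y8, x5-y4, x6-y2, x7-y7, x8-y3.
All 8 left vertices are covered.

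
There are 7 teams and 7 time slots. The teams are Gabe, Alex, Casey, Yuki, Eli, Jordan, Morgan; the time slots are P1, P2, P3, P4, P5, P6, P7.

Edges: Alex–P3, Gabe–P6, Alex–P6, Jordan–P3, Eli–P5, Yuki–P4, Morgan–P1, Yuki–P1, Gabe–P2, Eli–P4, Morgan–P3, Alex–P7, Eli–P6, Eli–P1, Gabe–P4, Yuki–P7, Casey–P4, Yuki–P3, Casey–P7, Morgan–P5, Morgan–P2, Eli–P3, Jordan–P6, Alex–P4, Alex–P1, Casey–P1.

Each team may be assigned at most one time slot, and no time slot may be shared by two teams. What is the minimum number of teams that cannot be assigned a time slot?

0

One maximum matching: Gabe–P2, Alex–P3, Casey–P7, Yuki–P4, Eli–P5, Jordan–P6, Morgan–P1.
All 7 teams are matched, so no larger matching exists.
That matches 7 of the 7, leaving 0 unmatched; no matching can do better.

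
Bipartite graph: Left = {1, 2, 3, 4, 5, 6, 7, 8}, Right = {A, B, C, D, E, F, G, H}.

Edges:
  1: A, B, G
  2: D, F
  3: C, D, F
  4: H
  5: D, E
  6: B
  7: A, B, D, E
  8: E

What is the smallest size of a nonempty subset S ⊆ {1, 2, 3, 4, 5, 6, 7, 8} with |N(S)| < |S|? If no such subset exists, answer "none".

none

A matching saturating every left vertex exists, for instance 1→G, 2→F, 3→C, 4→H, 5→D, 6→B, 7→A, 8→E.
By Hall's marriage theorem, this means |N(S)| ≥ |S| for every subset S, so no violating subset exists.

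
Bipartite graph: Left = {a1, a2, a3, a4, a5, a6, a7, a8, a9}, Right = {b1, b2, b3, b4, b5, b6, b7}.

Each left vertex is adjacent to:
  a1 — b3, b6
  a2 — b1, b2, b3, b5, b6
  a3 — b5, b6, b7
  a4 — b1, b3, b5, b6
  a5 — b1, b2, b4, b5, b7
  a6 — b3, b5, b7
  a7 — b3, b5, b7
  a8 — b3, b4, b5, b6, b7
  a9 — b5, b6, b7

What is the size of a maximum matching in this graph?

One maximum matching: a1→b6, a2→b2, a3→b5, a4→b1, a5→b4, a6→b7, a7→b3.
The set {a1, a2, a3, a4, a5, a6, a7, a8, a9} has only 7 neighbours ({b1, b2, b3, b4, b5, b6, b7}), so by Hall's theorem at most 7 of the 9 left vertices can be matched.

7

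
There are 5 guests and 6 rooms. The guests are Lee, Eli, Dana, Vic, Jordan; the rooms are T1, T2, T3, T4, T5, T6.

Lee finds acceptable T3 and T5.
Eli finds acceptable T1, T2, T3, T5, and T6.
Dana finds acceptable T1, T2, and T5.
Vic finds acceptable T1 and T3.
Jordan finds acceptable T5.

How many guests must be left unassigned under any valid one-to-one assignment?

For example, pair Lee→T3, Eli→T6, Dana→T2, Vic→T1, Jordan→T5.
All 5 guests are matched, so no larger matching exists.
That matches 5 of the 5, leaving 0 unmatched; no matching can do better.

0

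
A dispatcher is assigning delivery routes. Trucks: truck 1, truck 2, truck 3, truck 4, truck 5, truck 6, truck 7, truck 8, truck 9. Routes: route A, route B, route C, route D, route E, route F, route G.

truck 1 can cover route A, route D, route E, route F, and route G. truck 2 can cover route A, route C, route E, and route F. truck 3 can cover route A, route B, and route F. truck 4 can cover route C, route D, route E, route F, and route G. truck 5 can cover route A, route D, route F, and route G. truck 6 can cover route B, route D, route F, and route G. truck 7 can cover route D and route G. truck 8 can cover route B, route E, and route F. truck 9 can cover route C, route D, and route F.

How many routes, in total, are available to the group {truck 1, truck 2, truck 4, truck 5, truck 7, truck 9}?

The union of neighbours of {truck 1, truck 2, truck 4, truck 5, truck 7, truck 9} is {route A, route C, route D, route E, route F, route G}, which has 6 elements.
Since |N(S)| = 6 ≥ |S| = 6, Hall's condition holds for this subset.

6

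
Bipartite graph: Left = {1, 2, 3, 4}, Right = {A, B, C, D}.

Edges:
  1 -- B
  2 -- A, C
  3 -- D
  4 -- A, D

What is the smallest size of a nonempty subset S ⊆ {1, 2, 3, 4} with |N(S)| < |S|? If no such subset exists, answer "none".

none

A matching saturating every left vertex exists, for instance 1→B, 2→C, 3→D, 4→A.
By Hall's marriage theorem, this means |N(S)| ≥ |S| for every subset S, so no violating subset exists.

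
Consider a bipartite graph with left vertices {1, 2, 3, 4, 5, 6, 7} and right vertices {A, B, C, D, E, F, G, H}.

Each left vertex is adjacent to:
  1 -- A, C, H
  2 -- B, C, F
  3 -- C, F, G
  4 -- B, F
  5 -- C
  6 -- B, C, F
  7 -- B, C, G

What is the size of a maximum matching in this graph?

5

One maximum matching: 1-H, 2-F, 3-G, 4-B, 5-C.
The set {2, 3, 4, 5, 6, 7} has only 4 neighbours ({B, C, F, G}), so by Hall's theorem at most 5 of the 7 left vertices can be matched.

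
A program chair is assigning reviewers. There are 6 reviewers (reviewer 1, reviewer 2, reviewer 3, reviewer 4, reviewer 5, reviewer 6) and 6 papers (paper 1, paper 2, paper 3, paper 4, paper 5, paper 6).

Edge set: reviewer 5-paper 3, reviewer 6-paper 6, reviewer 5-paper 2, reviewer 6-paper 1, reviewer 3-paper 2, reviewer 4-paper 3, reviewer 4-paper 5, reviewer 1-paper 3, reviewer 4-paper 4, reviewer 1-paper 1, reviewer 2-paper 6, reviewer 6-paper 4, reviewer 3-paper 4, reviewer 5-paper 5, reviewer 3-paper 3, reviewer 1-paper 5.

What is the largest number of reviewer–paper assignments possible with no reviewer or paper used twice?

6

A valid assignment of size 6: reviewer 1–paper 1, reviewer 2–paper 6, reviewer 3–paper 2, reviewer 4–paper 5, reviewer 5–paper 3, reviewer 6–paper 4.
This saturates every reviewer, so 6 is the maximum.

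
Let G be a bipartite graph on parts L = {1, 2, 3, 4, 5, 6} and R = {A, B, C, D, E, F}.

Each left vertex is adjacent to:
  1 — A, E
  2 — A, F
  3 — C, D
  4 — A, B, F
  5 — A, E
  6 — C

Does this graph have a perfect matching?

For example, pair 1→A, 2→F, 3→D, 4→B, 5→E, 6→C.
All 6 left vertices are covered.

Yes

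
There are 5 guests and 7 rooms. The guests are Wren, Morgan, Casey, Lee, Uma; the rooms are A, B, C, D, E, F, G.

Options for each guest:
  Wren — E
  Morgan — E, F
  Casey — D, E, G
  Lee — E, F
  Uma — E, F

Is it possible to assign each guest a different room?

No

The set {Wren, Morgan, Lee, Uma} has only 2 neighbours ({E, F}), so by Hall's theorem at most 3 of the 5 guests can be matched.
Hence no matching covers every guest.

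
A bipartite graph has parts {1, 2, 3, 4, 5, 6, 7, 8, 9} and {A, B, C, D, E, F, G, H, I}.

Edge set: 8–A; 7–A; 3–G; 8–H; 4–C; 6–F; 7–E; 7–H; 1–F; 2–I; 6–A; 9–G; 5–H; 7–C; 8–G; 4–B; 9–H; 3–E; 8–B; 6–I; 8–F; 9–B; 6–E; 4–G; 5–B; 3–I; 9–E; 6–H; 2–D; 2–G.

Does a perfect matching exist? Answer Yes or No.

For example, pair 1–F, 2–D, 3–G, 4–C, 5–H, 6–I, 7–E, 8–A, 9–B.
All 9 left vertices are covered.

Yes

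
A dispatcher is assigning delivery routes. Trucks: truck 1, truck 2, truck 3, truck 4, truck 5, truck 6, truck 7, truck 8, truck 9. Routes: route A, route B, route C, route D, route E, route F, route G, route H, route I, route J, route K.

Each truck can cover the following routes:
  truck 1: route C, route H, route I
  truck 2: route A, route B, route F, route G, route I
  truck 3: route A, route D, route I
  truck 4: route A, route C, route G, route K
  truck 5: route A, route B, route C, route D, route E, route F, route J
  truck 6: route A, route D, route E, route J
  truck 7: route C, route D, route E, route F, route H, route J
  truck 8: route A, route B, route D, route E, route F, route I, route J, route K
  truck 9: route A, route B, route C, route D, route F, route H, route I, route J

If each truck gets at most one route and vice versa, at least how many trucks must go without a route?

0

A valid assignment of size 9: truck 1–route H, truck 2–route G, truck 3–route I, truck 4–route K, truck 5–route C, truck 6–route A, truck 7–route E, truck 8–route D, truck 9–route J.
This saturates every truck, so 9 is the maximum.
That matches 9 of the 9, leaving 0 unmatched; no matching can do better.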